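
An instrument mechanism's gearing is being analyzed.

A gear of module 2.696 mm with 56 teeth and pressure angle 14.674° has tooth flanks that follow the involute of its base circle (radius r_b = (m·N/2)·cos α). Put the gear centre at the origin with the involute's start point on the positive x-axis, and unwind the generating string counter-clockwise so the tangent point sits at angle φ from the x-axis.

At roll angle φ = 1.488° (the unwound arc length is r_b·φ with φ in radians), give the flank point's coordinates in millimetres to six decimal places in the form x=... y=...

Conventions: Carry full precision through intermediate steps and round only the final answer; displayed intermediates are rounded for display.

topology: single-mesh involute geometry — m = 2.696, N = 56
pitch radius r_p = m·N/2 = 2.696·56/2 = 75.488000
base radius r_b = r_p·cos α = 75.488000·cos 14.674° = 73.025793
roll angle φ = 1.488° = 0.02597050 rad
x = r_b·(cos φ + φ·sin φ) = 73.050416
y = r_b·(sin φ − φ·cos φ) = 0.000426

x=73.050416 y=0.000426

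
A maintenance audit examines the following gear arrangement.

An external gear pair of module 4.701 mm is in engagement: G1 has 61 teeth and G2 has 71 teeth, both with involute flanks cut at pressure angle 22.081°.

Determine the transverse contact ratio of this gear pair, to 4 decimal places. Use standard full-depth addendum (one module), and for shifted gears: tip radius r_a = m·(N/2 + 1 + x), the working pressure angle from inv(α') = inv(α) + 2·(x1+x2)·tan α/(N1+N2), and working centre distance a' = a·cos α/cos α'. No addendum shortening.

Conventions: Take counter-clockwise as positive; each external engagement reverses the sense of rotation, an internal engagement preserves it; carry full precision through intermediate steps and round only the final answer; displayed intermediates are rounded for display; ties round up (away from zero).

class = single-mesh tooth geometry [involute pair 61T × 71T, m = 4.701]
base radii: r_b1 = 132.864019, r_b2 = 154.645006
tip radii: r_a1 = 148.081500, r_a2 = 171.586500
no profile shift: α' = α, a' = a
action lengths: √(r_a1²−r_b1²) = 65.385648, √(r_a2²−r_b2²) = 74.342781
base pitch p_b = π·m·cos α = 13.685398
CR = (65.385648 + 74.342781 − 310.266000·sin 22.08100°)/13.685398 = 1.687504
contact ratio ≈ 1.6875

1.6875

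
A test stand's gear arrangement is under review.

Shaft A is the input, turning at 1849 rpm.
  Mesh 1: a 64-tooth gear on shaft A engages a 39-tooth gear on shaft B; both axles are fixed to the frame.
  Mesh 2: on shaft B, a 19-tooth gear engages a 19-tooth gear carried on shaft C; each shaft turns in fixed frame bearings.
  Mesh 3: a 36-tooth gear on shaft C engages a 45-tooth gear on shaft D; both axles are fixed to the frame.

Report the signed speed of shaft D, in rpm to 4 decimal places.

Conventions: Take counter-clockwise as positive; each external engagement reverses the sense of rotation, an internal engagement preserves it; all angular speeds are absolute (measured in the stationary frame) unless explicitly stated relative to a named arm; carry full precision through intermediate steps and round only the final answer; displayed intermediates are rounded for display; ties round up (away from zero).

3-mesh fixed-axis compound train (all bearings frame-fixed)
mesh 1 [64T→39T]: ω = 1849.0000×64/39 = 3034.2564 rpm, sense flips to −
mesh 2 [19T→19T]: ω = 3034.2564×19/19 = 3034.2564 rpm, sense flips to +
mesh 3 [36T→45T]: ω = 3034.2564×36/45 = 2427.4051 rpm, sense flips to −
signed output speed = -2427.4051 rpm

-2427.4051 rpm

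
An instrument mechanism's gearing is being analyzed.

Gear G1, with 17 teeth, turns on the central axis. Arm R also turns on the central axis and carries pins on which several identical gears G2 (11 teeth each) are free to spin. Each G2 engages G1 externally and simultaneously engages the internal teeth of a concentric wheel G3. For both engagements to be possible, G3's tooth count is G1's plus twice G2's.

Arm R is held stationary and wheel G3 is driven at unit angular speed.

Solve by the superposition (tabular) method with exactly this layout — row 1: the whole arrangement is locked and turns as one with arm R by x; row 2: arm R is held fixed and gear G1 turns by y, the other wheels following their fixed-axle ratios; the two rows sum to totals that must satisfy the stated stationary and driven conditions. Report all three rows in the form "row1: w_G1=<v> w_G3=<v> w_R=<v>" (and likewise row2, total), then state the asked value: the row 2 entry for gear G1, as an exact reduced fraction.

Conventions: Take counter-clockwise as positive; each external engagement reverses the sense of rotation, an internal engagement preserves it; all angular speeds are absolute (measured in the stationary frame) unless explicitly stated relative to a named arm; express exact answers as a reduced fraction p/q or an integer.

class = planetary set [G3 = 17+2·11 = 39; Willis about the carrier]
row 1 (train locked, turned with arm): all members turn x
superposition row 2 [arm held]: sun y, ring −(17/39)·y, arm 0
boundary: total ω_arm = x = 0 and total ω_ring = x − (17/39)·y = 1  ⇒  y = -39/17, x = 0
row 2 ring = −(17/39)·(-39/17) = 1
totals (row 1 + row 2): sun 0 + (-39/17) = -39/17, ring 0 + 1 = 1, arm 0 + 0 = 0
asked cell (row2, sun) = -39/17

row1: w_G1=0 w_G3=0 w_R=0
row2: w_G1=-39/17 w_G3=1 w_R=0
total: w_G1=-39/17 w_G3=1 w_R=0
asked value: -39/17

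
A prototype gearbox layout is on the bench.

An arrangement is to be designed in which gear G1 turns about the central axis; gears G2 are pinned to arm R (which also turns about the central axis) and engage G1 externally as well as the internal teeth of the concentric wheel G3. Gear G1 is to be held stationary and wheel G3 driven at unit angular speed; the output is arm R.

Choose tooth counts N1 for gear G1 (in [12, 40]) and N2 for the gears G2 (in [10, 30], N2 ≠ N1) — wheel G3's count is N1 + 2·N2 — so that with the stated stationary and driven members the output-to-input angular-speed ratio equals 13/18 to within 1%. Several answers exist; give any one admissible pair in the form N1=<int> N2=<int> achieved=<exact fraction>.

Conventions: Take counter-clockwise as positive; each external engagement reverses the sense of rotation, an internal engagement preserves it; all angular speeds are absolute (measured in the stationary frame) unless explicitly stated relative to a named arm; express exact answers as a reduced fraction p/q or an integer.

design class (target 13/18): planetary set
Willis with ω_sun = 0: ω_arm/ω_ring = N3/(N1+N3); set equal to 13/18  ⇒  N3/N1 = (13/18)/(1 − 13/18) = 13/5
N3 = N1 + 2·N2  ⇒  N2/N1 = (N3/N1 − 1)/2 = (13/5 − 1)/2 = 4/5
smallest multiple with N1 ≥ 12 and N2 ≥ 10: k = 3  ⇒  N1 = 3·5 = 15, N2 = 3·4 = 12 (N1 ≤ 40, N2 ≤ 30, N2 ≠ N1 ✓), N3 = 15 + 2·12 = 39
check: N3/(N1+N3) with N1 = 15, N3 = 39 gives 13/18; |achieved − target| = 0 ≤ 13/1800 ✓

N1=15 N2=12 achieved=13/18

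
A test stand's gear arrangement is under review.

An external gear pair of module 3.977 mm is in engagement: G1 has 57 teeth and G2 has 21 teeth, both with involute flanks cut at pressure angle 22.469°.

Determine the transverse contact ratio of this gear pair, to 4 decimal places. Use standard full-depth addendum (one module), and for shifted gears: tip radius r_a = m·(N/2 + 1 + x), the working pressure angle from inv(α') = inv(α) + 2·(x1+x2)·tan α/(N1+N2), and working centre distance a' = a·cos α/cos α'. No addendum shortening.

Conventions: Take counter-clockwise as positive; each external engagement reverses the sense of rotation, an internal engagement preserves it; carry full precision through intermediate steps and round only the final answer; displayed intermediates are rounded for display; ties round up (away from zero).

1.5701

single-mesh involute tooth geometry (57T engaging 21T at module 3.977)
base radii: r_b1 = 104.740117, r_b2 = 38.588464
tip radii: r_a1 = 117.321500, r_a2 = 45.735500
no profile shift: α' = α, a' = a
action lengths: √(r_a1²−r_b1²) = 52.856810, √(r_a2²−r_b2²) = 24.549265
base pitch p_b = π·m·cos α = 11.545641
CR = (52.856810 + 24.549265 − 155.103000·sin 22.46900°)/11.545641 = 1.570139
contact ratio ≈ 1.5701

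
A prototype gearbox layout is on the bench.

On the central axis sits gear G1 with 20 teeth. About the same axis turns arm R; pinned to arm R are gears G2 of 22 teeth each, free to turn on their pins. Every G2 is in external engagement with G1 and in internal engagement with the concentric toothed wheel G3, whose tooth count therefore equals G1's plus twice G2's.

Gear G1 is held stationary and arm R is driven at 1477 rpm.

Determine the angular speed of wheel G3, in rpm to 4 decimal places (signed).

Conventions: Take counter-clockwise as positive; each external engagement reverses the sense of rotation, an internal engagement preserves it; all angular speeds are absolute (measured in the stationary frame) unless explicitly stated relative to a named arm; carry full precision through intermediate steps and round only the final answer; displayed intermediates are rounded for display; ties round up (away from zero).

+1938.5625 rpm

recognized (axles ride arm R): planetary set, 20/22/64 teeth
normalise by the input: solve with ω_arm = 1, then scale by 1477 rpm
ring teeth: 20 + 2·22 = 64
20(ω_sun−ω_arm) = −64(ω_ring−ω_arm),  ω_sun = 0, ω_arm = 1
ω_ring = 1 − (20/64)(0−1) = 21/16
scale: ω_ring = 21/16 × 1477 rpm = +1938.5625 rpm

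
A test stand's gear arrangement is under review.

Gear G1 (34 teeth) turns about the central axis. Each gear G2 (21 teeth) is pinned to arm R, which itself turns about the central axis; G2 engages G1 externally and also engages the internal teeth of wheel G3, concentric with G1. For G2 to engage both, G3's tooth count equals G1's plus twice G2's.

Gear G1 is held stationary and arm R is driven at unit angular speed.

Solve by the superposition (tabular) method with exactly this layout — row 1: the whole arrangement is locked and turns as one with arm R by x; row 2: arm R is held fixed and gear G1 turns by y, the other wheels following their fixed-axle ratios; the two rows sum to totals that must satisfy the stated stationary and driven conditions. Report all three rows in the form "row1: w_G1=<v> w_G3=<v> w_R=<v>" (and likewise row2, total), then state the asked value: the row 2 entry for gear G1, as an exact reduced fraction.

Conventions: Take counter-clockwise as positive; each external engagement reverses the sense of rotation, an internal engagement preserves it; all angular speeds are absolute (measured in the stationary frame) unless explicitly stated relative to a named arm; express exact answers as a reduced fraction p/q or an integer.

row1: w_G1=1 w_G3=1 w_R=1
row2: w_G1=-1 w_G3=17/38 w_R=0
total: w_G1=0 w_G3=55/38 w_R=1
asked value: -1

recognized (axles ride arm R): planetary set, 34/21/76 teeth
superposition row 1 [locked train]: every member turns x
row 2: sun turns y, ring = −(34/76)·y, arm 0
boundary: total ω_sun = x + y = 0 and total ω_arm = x = 1  ⇒  y = -1, x = 1
row 2 ring = −(34/76)·(-1) = 17/38
totals (row 1 + row 2): sun 1 + (-1) = 0, ring 1 + 17/38 = 55/38, arm 1 + 0 = 1
asked cell (row2, sun) = -1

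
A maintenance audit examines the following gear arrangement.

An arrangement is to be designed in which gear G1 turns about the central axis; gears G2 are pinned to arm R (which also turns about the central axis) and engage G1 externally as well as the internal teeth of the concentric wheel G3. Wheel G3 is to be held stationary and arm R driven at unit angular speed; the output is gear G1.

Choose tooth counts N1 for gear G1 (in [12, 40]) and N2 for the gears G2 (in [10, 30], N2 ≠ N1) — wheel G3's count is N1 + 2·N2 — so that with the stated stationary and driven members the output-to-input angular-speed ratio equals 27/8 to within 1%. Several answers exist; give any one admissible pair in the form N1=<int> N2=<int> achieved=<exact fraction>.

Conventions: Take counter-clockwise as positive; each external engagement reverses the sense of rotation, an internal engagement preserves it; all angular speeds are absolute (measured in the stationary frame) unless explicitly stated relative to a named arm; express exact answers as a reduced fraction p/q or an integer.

planetary set to be sized for 27/8 (Willis relation)
Willis with ω_ring = 0: ω_sun/ω_arm = (N1+N3)/N1; set equal to 27/8  ⇒  N3/N1 = 27/8 − 1 = 19/8
N3 = N1 + 2·N2  ⇒  N2/N1 = (N3/N1 − 1)/2 = (19/8 − 1)/2 = 11/16
smallest multiple with N1 ≥ 12 and N2 ≥ 10: k = 1  ⇒  N1 = 1·16 = 16, N2 = 1·11 = 11 (N1 ≤ 40, N2 ≤ 30, N2 ≠ N1 ✓), N3 = 16 + 2·11 = 38
check: (N1+N3)/N1 with N1 = 16, N3 = 38 gives 27/8; |achieved − target| = 0 ≤ 27/800 ✓

N1=16 N2=11 achieved=27/8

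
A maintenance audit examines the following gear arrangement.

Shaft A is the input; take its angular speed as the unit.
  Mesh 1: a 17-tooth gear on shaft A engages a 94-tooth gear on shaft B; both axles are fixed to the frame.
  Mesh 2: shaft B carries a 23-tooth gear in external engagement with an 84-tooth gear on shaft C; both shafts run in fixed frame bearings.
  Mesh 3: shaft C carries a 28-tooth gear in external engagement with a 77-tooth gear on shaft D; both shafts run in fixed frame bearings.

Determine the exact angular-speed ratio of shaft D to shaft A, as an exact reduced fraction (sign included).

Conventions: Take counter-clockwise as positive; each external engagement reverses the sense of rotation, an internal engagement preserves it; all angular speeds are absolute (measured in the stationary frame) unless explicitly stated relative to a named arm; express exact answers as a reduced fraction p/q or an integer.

-391/21714

class = fixed-axis compound train [3 meshes; 3 ratios multiply, 3 sense flips]
mesh 1 [17T→94T]: running ratio 17/94, sense −
mesh 2 [23T→84T]: running ratio 391/7896, sense +
mesh 3 [28T→77T]: running ratio 391/21714, sense −
ω_out/ω_in = -391/21714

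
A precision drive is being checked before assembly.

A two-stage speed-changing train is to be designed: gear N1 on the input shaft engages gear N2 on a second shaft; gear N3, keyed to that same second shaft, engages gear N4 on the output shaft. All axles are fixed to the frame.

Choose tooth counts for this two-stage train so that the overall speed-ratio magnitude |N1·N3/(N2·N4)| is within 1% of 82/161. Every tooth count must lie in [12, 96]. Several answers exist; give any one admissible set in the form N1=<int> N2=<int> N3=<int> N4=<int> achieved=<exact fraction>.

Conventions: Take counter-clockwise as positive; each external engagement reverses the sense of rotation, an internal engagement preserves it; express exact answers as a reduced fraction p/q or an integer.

N1=12 N2=14 N3=41 N4=69 achieved=82/161

2-stage fixed-axis compound train for ratio 82/161
target = 82/161 in lowest terms: an exact hit needs N1·N3 = k·82 and N2·N4 = k·161 for one integer k, every count in [12, 96]; additionally prefer no 1:1 stage (N1 ≠ N2, N3 ≠ N4)
k = 1…5: no 1:1-free in-range split of k·82 and k·161 into factor pairs; take k = 6
k = 6: N1·N3 = 492 = 12·41, N2·N4 = 966 = 14·69
achieved = 12·41/(14·69) = 82/161; |achieved − target| = 0 ≤ 41/8050 ✓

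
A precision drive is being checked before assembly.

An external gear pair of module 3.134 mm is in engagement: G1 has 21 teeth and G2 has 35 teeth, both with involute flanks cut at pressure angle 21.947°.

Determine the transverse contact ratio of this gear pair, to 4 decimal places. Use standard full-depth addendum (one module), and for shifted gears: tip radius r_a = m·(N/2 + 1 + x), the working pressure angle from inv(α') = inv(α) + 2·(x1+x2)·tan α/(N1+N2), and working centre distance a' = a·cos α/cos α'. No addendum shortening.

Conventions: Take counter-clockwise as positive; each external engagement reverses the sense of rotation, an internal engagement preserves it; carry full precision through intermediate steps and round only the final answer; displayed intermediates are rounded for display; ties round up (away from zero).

recognized (one external pair, fixed centres): single-mesh tooth geometry, m = 3.134, N1 = 21, N2 = 35
base radii: r_b1 = 30.522229, r_b2 = 50.870382
tip radii: r_a1 = 36.041000, r_a2 = 57.979000
no profile shift: α' = α, a' = a
action lengths: √(r_a1²−r_b1²) = 19.166304, √(r_a2²−r_b2²) = 27.816698
base pitch p_b = π·m·cos α = 9.132230
CR = (19.166304 + 27.816698 − 87.752000·sin 21.94700°)/9.132230 = 1.553378
contact ratio ≈ 1.5534

1.5534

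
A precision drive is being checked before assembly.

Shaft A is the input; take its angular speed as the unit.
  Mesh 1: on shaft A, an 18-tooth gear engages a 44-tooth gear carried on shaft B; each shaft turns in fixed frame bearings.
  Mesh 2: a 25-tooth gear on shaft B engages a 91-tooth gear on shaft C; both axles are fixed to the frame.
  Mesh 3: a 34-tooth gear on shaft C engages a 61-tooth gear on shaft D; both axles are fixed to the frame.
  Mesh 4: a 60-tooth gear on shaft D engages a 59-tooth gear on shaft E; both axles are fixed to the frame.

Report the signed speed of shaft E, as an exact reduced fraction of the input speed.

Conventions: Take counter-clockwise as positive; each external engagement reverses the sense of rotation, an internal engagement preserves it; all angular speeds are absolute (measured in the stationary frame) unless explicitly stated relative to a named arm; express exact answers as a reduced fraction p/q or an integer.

229500/3602599

4-mesh fixed-axis compound train (all bearings frame-fixed)
mesh 1 [18T→44T]: |ω|/ω_in = 1×18/44 = 9/22, sense flips to −
mesh 2 [25T→91T]: |ω|/ω_in = (9/22)×25/91 = 225/2002, sense flips to +
mesh 3 [34T→61T]: |ω|/ω_in = (225/2002)×34/61 = 3825/61061, sense flips to −
mesh 4 [60T→59T]: |ω|/ω_in = (3825/61061)×60/59 = 229500/3602599, sense flips to +
signed output speed (× input speed) = 229500/3602599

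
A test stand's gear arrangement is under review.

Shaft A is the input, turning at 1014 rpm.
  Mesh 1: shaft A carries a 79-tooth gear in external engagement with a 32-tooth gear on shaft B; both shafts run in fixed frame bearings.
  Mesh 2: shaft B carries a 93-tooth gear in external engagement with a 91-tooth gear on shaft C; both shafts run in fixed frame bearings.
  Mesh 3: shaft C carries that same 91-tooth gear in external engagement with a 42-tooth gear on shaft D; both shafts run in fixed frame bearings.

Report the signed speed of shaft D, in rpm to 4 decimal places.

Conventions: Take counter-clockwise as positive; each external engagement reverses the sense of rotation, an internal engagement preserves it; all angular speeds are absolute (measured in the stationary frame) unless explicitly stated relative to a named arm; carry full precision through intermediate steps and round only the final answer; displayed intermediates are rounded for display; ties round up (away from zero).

class = fixed-axis compound train [3 meshes; 3 ratios multiply, 3 sense flips]
mesh 1 [79T→32T]: ω = 1014.0000×79/32 = 2503.3125 rpm, sense flips to −
mesh 2 [93T→91T]: ω = 2503.3125×93/91 = 2558.3304 rpm, sense flips to +
mesh 3 [91T→42T]: ω = 2558.3304×91/42 = 5543.0491 rpm, sense flips to −
signed output speed = -5543.0491 rpm

-5543.0491 rpm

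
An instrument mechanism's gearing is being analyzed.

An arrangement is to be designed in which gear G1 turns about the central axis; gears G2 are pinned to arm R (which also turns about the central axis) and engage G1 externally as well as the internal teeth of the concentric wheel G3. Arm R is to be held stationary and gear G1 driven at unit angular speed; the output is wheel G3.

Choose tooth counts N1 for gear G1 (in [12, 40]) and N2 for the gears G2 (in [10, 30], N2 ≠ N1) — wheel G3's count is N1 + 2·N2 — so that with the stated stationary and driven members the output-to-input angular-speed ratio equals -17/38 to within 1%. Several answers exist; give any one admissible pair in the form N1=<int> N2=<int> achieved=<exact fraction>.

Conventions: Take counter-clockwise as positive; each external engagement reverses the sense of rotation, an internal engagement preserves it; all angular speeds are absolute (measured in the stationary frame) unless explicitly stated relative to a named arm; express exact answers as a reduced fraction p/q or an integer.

N1=34 N2=21 achieved=-17/38

design class (target -17/38): planetary set
Willis with ω_arm = 0: ω_ring/ω_sun = −N1/N3; set equal to -17/38  ⇒  N3/N1 = −1/(-17/38) = 38/17
N3 = N1 + 2·N2  ⇒  N2/N1 = (N3/N1 − 1)/2 = (38/17 − 1)/2 = 21/34
smallest multiple with N1 ≥ 12 and N2 ≥ 10: k = 1  ⇒  N1 = 1·34 = 34, N2 = 1·21 = 21 (N1 ≤ 40, N2 ≤ 30, N2 ≠ N1 ✓), N3 = 34 + 2·21 = 76
check: −N1/N3 with N1 = 34, N3 = 76 gives -17/38; |achieved − target| = 0 ≤ 17/3800 ✓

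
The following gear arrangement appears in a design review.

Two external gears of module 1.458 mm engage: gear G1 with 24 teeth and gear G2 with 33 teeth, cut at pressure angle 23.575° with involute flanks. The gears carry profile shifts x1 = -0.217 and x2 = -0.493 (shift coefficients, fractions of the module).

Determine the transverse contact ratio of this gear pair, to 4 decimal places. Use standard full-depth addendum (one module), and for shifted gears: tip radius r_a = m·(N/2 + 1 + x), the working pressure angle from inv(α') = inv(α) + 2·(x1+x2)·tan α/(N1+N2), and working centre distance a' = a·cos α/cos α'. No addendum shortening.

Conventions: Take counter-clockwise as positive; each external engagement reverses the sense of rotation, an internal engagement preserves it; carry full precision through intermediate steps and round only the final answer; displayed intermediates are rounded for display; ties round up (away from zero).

1.7312

class = single-mesh tooth geometry [involute pair 24T × 33T, m = 1.458]
base radii: r_b1 = 16.035737, r_b2 = 22.049138
tip radii: r_a1 = 18.637614, r_a2 = 24.796206
inv(α') = inv(23.575°) + 2·(-0.217-0.493)·tan α/(24+33) = 0.01403740  ⇒  α' = 19.61713°
a' = a·cos α / cos α' = 41.5530·cos 23.575°/cos 19.61713° = 40.431646
action lengths: √(r_a1²−r_b1²) = 9.498199, √(r_a2²−r_b2²) = 11.344044
base pitch p_b = π·m·cos α = 4.198146
CR = (9.498199 + 11.344044 − 40.431646·sin 19.61713°)/4.198146 = 1.731239
contact ratio ≈ 1.7312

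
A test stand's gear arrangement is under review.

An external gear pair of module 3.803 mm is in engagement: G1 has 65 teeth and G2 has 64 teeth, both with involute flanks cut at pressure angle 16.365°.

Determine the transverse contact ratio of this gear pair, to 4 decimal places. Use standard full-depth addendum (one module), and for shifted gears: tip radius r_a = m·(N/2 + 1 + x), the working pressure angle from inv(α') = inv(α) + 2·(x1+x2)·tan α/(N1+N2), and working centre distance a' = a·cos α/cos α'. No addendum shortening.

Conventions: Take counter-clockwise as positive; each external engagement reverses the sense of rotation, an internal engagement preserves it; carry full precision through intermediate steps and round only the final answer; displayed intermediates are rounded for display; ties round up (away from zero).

topology: single-mesh involute geometry — m = 3.803, 65T/64T pair
base radii: r_b1 = 118.590104, r_b2 = 116.765641
tip radii: r_a1 = 127.400500, r_a2 = 125.499000
no profile shift: α' = α, a' = a
action lengths: √(r_a1²−r_b1²) = 46.553997, √(r_a2²−r_b2²) = 45.997653
base pitch p_b = π·m·cos α = 11.463440
CR = (46.553997 + 45.997653 − 245.293500·sin 16.36500°)/11.463440 = 2.044664
contact ratio ≈ 2.0447

2.0447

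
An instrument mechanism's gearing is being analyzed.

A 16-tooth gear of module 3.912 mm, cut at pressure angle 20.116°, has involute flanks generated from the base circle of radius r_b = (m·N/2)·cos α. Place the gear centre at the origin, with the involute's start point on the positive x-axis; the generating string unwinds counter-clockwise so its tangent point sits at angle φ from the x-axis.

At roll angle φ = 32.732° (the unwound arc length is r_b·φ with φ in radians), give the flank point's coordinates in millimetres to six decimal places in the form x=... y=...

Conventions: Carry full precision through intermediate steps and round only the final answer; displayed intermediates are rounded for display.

topology: single-mesh involute geometry — m = 3.912, N = 16
pitch radius r_p = m·N/2 = 3.912·16/2 = 31.296000
base radius r_b = r_p·cos α = 31.296000·cos 20.116° = 29.386889
roll angle φ = 32.732° = 0.57128117 rad
x = r_b·(cos φ + φ·sin φ) = 33.798052
y = r_b·(sin φ − φ·cos φ) = 1.767428

x=33.798052 y=1.767428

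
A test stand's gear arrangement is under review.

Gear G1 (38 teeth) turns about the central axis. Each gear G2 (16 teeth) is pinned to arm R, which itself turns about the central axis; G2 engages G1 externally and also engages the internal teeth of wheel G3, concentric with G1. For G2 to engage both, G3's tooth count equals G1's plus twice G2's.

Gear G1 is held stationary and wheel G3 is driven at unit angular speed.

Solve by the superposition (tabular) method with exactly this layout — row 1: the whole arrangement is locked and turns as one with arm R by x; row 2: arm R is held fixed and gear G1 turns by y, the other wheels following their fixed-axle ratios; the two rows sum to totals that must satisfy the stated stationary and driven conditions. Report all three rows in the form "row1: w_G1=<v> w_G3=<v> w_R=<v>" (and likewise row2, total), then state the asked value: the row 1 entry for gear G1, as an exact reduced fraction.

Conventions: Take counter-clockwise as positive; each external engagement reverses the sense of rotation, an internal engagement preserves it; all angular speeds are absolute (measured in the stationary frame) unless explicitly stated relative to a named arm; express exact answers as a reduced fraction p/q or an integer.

row1: w_G1=35/54 w_G3=35/54 w_R=35/54
row2: w_G1=-35/54 w_G3=19/54 w_R=0
total: w_G1=0 w_G3=1 w_R=35/54
asked value: 35/54

topology: planetary set — G1 38T / G2 16T / G3 70T, arm = carrier (Willis)
row 1: whole set turns with the arm by x
row 2: sun turns y, ring = −(38/70)·y, arm 0
boundary: total ω_sun = x + y = 0 and total ω_ring = x − (38/70)·y = 1  ⇒  y = -35/54, x = 35/54
row 2 ring = −(38/70)·(-35/54) = 19/54
totals (row 1 + row 2): sun 35/54 + (-35/54) = 0, ring 35/54 + 19/54 = 1, arm 35/54 + 0 = 35/54
asked cell (row1, sun) = 35/54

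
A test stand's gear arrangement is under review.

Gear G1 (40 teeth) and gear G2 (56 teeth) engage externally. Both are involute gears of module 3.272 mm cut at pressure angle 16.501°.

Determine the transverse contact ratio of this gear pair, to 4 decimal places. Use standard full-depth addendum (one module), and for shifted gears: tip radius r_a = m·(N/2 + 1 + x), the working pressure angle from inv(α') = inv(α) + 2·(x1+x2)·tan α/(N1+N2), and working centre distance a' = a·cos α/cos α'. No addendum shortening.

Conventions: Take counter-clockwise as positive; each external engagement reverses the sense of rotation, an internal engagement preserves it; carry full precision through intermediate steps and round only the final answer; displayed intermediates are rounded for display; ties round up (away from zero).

class = single-mesh tooth geometry [involute pair 40T × 56T, m = 3.272]
base radii: r_b1 = 62.744839, r_b2 = 87.842775
tip radii: r_a1 = 68.712000, r_a2 = 94.888000
no profile shift: α' = α, a' = a
action lengths: √(r_a1²−r_b1²) = 28.007572, √(r_a2²−r_b2²) = 35.880071
base pitch p_b = π·m·cos α = 9.855936
CR = (28.007572 + 35.880071 − 157.056000·sin 16.50100°)/9.855936 = 1.956050
contact ratio ≈ 1.9560

1.9560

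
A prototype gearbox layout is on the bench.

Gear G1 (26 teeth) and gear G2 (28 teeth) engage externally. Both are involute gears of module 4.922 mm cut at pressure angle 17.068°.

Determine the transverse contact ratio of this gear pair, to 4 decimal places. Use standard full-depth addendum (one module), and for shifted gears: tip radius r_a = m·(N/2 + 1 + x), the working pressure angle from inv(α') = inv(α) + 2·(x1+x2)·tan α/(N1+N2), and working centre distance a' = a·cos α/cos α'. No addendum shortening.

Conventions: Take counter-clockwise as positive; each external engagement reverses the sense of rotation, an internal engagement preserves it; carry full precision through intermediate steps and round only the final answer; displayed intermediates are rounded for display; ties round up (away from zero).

class = single-mesh tooth geometry [involute pair 26T × 28T, m = 4.922]
base radii: r_b1 = 61.167870, r_b2 = 65.873091
tip radii: r_a1 = 68.908000, r_a2 = 73.830000
no profile shift: α' = α, a' = a
action lengths: √(r_a1²−r_b1²) = 31.730177, √(r_a2²−r_b2²) = 33.340737
base pitch p_b = π·m·cos α = 14.781887
CR = (31.730177 + 33.340737 − 132.894000·sin 17.06800°)/14.781887 = 1.763352
contact ratio ≈ 1.7634

1.7634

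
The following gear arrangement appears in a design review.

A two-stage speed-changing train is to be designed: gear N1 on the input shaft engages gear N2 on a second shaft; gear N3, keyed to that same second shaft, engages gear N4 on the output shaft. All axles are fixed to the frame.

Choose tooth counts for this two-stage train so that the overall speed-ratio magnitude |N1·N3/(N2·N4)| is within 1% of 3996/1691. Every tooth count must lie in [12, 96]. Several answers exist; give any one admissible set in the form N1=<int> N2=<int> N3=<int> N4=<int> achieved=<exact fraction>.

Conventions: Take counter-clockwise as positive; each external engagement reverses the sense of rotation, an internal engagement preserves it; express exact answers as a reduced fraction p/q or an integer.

design class (target 3996/1691): fixed-axis compound train
target = 3996/1691 in lowest terms: an exact hit needs N1·N3 = k·3996 and N2·N4 = k·1691 for one integer k, every count in [12, 96]; additionally prefer no 1:1 stage (N1 ≠ N2, N3 ≠ N4)
k = 1: N1·N3 = 3996 = 54·74, N2·N4 = 1691 = 19·89
achieved = 54·74/(19·89) = 3996/1691; |achieved − target| = 0 ≤ 999/42275 ✓

N1=54 N2=19 N3=74 N4=89 achieved=3996/1691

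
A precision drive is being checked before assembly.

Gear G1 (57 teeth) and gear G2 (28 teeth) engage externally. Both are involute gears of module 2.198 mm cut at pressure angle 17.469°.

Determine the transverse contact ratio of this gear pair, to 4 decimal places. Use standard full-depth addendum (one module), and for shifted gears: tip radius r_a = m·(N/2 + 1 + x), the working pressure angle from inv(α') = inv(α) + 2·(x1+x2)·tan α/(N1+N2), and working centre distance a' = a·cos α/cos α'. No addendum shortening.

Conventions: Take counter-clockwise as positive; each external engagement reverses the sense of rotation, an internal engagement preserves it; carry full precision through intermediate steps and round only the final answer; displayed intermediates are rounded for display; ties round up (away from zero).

1.8443

topology: single-mesh involute geometry — m = 2.198, 57T/28T pair
base radii: r_b1 = 59.753874, r_b2 = 29.352780
tip radii: r_a1 = 64.841000, r_a2 = 32.970000
no profile shift: α' = α, a' = a
action lengths: √(r_a1²−r_b1²) = 25.175977, √(r_a2²−r_b2²) = 15.014499
base pitch p_b = π·m·cos α = 6.586748
CR = (25.175977 + 15.014499 − 93.415000·sin 17.46900°)/6.586748 = 1.844347
contact ratio ≈ 1.8443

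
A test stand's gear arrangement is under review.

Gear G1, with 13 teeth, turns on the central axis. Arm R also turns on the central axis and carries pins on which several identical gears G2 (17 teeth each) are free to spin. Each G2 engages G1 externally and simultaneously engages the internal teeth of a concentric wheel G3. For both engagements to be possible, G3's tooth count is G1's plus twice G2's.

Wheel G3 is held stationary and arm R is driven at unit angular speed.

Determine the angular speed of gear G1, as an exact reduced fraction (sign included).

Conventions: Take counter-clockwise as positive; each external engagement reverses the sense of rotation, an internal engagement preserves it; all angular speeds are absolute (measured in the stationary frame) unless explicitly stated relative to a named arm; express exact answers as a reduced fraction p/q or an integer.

planetary set (13T centre, 17T on arm, 47T internal) — Willis relation
ring teeth: 13 + 2·17 = 47
13(ω_sun−ω_arm) = −47(ω_ring−ω_arm),  ω_ring = 0, ω_arm = 1
ω_sun = 1 − (47/13)(0−1) = 60/13
exact speed ratio = 60/13

60/13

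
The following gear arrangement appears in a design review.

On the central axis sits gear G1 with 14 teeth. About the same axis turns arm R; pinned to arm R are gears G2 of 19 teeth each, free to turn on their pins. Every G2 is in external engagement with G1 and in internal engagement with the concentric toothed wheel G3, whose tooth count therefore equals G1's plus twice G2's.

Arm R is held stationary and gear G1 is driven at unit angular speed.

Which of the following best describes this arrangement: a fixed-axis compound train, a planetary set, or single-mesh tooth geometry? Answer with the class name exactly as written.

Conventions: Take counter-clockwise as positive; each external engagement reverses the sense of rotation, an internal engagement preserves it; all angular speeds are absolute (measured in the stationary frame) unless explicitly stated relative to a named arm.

class = planetary set [G3 = 14+2·19 = 52; Willis about the carrier]
classification: planetary set

planetary set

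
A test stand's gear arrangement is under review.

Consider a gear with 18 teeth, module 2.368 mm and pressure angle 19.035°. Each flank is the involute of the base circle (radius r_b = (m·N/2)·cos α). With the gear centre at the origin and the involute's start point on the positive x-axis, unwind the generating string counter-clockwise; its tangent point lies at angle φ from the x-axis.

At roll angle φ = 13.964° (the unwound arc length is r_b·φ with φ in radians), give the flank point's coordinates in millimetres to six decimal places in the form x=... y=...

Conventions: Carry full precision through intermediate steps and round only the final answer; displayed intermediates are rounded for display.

x=20.736133 y=0.096641

recognized (one wheel, involute flank): single-mesh tooth geometry, m = 2.368, N = 18
pitch radius r_p = m·N/2 = 2.368·18/2 = 21.312000
base radius r_b = r_p·cos α = 21.312000·cos 19.035° = 20.146650
roll angle φ = 13.964° = 0.24371778 rad
x = r_b·(cos φ + φ·sin φ) = 20.736133
y = r_b·(sin φ − φ·cos φ) = 0.096641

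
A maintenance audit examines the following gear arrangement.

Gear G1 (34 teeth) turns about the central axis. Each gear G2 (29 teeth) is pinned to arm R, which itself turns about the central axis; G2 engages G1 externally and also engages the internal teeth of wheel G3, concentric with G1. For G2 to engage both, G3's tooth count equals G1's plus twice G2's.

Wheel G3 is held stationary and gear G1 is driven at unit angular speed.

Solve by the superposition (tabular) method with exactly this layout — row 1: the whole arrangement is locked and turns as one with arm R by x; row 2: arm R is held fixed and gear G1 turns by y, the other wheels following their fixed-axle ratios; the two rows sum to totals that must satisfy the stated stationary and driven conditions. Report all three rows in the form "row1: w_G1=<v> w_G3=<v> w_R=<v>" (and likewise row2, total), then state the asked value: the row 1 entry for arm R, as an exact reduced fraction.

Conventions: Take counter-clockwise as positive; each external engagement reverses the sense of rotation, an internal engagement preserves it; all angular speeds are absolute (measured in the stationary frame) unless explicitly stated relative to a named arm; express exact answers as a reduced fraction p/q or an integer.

row1: w_G1=17/63 w_G3=17/63 w_R=17/63
row2: w_G1=46/63 w_G3=-17/63 w_R=0
total: w_G1=1 w_G3=0 w_R=17/63
asked value: 17/63

topology: planetary set — G1 34T / G2 29T / G3 92T, arm = carrier (Willis)
superposition row 1 [locked train]: every member turns x
row 2: sun turns y, ring = −(34/92)·y, arm 0
boundary: total ω_ring = x − (34/92)·y = 0 and total ω_sun = x + y = 1  ⇒  y = 46/63, x = 17/63
row 2 ring = −(34/92)·46/63 = -17/63
totals (row 1 + row 2): sun 17/63 + 46/63 = 1, ring 17/63 + (-17/63) = 0, arm 17/63 + 0 = 17/63
asked cell (row1, arm) = 17/63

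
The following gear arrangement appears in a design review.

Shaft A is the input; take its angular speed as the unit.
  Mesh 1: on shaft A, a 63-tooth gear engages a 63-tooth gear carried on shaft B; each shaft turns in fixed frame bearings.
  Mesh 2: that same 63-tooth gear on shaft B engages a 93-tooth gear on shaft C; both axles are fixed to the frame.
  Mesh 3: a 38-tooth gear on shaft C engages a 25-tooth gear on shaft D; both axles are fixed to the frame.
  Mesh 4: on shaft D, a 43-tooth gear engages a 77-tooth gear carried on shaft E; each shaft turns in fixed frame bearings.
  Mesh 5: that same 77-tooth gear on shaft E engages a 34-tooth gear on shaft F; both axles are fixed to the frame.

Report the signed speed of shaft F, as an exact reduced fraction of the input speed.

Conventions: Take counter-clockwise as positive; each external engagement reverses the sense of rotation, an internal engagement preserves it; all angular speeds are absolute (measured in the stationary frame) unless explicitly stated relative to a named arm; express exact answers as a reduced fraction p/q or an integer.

-17157/13175

5-mesh fixed-axis compound train (all bearings frame-fixed)
mesh 1 [63T→63T]: |ω|/ω_in = 1×63/63 = 1, sense flips to −
mesh 2 [63T→93T]: |ω|/ω_in = 1×63/93 = 21/31, sense flips to +
mesh 3 [38T→25T]: |ω|/ω_in = (21/31)×38/25 = 798/775, sense flips to −
mesh 4 [43T→77T]: |ω|/ω_in = (798/775)×43/77 = 4902/8525, sense flips to +
mesh 5 [77T→34T]: |ω|/ω_in = (4902/8525)×77/34 = 17157/13175, sense flips to −
signed output speed (× input speed) = -17157/13175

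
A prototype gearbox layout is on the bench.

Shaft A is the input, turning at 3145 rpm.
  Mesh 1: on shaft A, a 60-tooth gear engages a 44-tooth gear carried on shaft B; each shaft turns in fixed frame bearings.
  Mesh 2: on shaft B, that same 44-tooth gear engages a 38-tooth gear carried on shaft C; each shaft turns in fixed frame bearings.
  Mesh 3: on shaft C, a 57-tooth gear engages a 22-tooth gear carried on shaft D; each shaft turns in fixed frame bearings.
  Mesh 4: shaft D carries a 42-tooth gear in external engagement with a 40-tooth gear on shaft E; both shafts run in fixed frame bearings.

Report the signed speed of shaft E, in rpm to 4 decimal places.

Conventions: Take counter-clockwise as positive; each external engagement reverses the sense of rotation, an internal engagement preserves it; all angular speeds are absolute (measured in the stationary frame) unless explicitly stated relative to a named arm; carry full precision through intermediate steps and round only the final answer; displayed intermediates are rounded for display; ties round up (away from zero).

+13509.2045 rpm

topology: fixed-axis compound train — 4 meshes, A→E
mesh 1 [60T→44T]: ω = 3145.0000×60/44 = 4288.6364 rpm, sense flips to −
mesh 2 [44T→38T]: ω = 4288.6364×44/38 = 4965.7895 rpm, sense flips to +
mesh 3 [57T→22T]: ω = 4965.7895×57/22 = 12865.9091 rpm, sense flips to −
mesh 4 [42T→40T]: ω = 12865.9091×42/40 = 13509.2045 rpm, sense flips to +
signed output speed = +13509.2045 rpm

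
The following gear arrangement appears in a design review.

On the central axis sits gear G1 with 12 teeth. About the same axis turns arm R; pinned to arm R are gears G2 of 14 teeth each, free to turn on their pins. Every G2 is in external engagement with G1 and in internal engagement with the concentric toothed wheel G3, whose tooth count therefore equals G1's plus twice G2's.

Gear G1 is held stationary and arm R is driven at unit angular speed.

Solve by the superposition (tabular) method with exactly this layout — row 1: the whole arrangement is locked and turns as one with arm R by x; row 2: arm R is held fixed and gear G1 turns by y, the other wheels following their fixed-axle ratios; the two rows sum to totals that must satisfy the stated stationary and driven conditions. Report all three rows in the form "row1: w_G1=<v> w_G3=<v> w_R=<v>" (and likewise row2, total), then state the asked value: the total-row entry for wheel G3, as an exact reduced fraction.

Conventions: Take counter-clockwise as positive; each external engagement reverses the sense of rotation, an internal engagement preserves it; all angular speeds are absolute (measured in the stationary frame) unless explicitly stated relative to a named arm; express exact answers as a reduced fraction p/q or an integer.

class = planetary set [G3 = 12+2·14 = 40; Willis about the carrier]
row 1: whole set turns with the arm by x
row 2 (arm held, sun turns y): ω_ring = −(12/40)·y, ω_arm = 0
boundary: total ω_sun = x + y = 0 and total ω_arm = x = 1  ⇒  y = -1, x = 1
row 2 ring = −(12/40)·(-1) = 3/10
totals (row 1 + row 2): sun 1 + (-1) = 0, ring 1 + 3/10 = 13/10, arm 1 + 0 = 1
asked cell (total, ring) = 13/10

row1: w_G1=1 w_G3=1 w_R=1
row2: w_G1=-1 w_G3=3/10 w_R=0
total: w_G1=0 w_G3=13/10 w_R=1
asked value: 13/10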